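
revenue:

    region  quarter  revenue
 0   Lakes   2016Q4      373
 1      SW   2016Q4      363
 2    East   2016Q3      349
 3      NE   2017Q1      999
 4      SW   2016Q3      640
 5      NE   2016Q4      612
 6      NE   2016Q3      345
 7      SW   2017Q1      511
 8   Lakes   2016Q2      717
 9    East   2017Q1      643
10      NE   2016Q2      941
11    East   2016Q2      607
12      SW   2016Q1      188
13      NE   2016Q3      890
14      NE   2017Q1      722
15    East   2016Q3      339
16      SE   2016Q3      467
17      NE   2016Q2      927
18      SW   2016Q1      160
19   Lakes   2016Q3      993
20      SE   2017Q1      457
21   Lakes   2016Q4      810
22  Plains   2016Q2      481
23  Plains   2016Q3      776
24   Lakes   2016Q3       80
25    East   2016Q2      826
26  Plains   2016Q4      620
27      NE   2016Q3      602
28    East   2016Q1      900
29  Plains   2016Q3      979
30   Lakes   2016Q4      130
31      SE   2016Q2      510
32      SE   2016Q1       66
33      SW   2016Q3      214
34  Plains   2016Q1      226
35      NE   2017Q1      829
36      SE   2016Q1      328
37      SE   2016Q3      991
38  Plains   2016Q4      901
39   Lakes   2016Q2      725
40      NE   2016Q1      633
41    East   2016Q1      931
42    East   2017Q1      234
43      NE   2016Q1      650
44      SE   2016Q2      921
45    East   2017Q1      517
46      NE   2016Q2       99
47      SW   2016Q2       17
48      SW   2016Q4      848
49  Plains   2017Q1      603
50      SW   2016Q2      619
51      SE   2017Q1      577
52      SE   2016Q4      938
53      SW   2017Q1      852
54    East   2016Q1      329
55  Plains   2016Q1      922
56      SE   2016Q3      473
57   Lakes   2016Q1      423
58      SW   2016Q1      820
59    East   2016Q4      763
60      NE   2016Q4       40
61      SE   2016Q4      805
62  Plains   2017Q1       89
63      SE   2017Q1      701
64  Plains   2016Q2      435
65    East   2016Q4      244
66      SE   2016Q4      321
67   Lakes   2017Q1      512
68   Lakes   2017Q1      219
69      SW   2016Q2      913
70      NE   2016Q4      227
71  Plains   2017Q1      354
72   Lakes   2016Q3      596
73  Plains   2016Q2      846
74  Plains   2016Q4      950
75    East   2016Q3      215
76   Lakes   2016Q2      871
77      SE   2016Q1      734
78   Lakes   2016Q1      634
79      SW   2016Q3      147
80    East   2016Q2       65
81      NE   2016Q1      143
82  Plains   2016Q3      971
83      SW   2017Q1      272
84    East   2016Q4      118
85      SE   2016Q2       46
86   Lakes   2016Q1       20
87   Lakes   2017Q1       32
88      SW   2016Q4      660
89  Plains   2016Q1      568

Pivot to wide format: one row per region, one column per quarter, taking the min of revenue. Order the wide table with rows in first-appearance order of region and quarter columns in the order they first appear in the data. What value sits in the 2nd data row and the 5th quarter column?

With rows in first-appearance order of region, row 2 is region=SW. quarter columns in first-appearance order: 2016Q4, 2016Q3, 2017Q1, 2016Q2, 2016Q1; column 5 is 2016Q1.
Long rows with region=SW, quarter=2016Q1: min(188, 160, 820) = 160.

160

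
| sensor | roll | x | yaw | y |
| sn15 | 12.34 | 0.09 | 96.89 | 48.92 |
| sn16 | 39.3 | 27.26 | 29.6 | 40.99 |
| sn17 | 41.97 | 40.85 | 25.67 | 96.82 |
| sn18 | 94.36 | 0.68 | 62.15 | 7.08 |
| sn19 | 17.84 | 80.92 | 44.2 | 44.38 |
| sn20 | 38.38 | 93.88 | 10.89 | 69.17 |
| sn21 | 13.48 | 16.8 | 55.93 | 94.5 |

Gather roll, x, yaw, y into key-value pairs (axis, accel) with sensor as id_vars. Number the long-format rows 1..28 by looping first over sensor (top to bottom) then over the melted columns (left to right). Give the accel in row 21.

38.38

28 rows total (7 × 4). Row 21: index ⌊(21-1)/4⌋ = 5 into sensor → sn20; (21-1) mod 4 = 0 into the melted columns → roll.
So row 21 is (sn20, roll, 38.38); accel = 38.38.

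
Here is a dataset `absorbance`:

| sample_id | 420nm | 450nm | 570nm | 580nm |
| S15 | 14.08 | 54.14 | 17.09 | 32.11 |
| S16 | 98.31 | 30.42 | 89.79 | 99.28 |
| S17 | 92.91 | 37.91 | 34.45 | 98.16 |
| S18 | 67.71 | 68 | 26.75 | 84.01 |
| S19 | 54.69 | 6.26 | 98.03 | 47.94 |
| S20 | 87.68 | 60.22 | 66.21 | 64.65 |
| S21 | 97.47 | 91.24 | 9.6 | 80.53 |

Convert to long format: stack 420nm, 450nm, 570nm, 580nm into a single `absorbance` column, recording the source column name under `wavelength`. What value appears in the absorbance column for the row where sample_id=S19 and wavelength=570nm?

98.03

Unpivoting turns each (sample_id, wide-column) pair into one long row.
The wide cell at row S19, column 570nm holds 98.03, so the long row (S19, 570nm) has absorbance=98.03.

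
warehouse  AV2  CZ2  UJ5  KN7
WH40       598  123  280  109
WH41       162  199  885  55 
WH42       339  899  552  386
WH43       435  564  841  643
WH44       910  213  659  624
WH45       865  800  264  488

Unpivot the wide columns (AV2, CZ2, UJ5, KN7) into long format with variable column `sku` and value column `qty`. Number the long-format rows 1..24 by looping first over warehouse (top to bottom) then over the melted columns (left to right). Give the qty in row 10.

24 rows total (6 × 4). Row 10: index ⌊(10-1)/4⌋ = 2 into warehouse → WH42; (10-1) mod 4 = 1 into the melted columns → CZ2.
So row 10 is (WH42, CZ2, 899); qty = 899.

899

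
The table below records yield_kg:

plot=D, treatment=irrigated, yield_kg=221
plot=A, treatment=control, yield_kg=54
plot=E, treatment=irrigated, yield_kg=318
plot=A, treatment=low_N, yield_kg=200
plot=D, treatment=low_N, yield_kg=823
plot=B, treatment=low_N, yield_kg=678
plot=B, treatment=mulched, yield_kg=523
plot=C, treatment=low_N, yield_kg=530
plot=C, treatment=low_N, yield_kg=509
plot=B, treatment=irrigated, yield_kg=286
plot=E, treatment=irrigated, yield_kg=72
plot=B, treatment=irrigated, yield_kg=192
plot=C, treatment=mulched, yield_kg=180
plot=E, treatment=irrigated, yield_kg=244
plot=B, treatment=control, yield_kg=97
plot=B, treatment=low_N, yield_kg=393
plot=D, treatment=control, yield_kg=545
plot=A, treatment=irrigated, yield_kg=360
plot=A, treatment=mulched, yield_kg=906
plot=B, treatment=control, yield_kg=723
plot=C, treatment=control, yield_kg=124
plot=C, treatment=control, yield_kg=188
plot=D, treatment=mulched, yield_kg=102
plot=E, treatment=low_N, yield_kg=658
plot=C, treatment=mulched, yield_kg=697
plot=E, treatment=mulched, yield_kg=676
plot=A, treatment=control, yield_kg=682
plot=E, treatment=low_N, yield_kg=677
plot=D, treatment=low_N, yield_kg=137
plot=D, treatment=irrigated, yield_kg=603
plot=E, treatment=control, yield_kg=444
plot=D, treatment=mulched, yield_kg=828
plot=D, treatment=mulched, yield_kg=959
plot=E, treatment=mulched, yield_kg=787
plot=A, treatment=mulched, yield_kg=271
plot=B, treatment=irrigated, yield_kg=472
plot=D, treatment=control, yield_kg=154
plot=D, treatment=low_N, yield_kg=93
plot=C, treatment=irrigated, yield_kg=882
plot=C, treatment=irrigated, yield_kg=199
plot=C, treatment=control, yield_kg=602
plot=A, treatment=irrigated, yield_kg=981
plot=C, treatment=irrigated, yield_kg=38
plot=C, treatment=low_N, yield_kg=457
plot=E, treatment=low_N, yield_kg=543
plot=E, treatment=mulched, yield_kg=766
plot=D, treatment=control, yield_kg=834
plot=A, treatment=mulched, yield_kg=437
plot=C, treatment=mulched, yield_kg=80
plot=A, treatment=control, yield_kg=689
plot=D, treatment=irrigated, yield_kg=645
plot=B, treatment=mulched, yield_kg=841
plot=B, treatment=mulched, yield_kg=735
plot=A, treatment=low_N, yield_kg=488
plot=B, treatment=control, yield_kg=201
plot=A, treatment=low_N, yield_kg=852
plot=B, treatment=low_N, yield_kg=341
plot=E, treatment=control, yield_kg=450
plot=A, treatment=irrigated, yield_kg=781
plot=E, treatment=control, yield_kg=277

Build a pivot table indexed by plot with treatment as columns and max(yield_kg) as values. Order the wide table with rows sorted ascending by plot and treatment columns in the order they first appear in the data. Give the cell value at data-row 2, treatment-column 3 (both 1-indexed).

With rows sorted ascending by plot, row 2 is plot=B. treatment columns in first-appearance order: irrigated, control, low_N, mulched; column 3 is low_N.
Long rows with plot=B, treatment=low_N: max(678, 393, 341) = 678.

678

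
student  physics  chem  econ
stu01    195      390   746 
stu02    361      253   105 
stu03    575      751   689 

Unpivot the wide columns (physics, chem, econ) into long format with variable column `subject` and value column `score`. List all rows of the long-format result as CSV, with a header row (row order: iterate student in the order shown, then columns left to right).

student,subject,score
stu01,physics,195
stu01,chem,390
stu01,econ,746
stu02,physics,361
stu02,chem,253
stu02,econ,105
stu03,physics,575
stu03,chem,751
stu03,econ,689

Each (student, column) pair becomes one row: 3 × 3 = 9 rows.
For example, (stu01, physics) → score=195.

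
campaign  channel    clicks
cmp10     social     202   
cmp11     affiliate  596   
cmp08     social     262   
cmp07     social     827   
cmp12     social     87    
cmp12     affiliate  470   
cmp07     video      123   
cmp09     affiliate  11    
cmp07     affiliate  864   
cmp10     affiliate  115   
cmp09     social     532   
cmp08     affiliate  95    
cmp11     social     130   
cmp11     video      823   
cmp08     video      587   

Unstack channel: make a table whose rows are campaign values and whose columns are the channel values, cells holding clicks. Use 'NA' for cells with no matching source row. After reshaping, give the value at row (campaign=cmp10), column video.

No long-format row has campaign=cmp10 and channel=video, so the cell is NA.

NA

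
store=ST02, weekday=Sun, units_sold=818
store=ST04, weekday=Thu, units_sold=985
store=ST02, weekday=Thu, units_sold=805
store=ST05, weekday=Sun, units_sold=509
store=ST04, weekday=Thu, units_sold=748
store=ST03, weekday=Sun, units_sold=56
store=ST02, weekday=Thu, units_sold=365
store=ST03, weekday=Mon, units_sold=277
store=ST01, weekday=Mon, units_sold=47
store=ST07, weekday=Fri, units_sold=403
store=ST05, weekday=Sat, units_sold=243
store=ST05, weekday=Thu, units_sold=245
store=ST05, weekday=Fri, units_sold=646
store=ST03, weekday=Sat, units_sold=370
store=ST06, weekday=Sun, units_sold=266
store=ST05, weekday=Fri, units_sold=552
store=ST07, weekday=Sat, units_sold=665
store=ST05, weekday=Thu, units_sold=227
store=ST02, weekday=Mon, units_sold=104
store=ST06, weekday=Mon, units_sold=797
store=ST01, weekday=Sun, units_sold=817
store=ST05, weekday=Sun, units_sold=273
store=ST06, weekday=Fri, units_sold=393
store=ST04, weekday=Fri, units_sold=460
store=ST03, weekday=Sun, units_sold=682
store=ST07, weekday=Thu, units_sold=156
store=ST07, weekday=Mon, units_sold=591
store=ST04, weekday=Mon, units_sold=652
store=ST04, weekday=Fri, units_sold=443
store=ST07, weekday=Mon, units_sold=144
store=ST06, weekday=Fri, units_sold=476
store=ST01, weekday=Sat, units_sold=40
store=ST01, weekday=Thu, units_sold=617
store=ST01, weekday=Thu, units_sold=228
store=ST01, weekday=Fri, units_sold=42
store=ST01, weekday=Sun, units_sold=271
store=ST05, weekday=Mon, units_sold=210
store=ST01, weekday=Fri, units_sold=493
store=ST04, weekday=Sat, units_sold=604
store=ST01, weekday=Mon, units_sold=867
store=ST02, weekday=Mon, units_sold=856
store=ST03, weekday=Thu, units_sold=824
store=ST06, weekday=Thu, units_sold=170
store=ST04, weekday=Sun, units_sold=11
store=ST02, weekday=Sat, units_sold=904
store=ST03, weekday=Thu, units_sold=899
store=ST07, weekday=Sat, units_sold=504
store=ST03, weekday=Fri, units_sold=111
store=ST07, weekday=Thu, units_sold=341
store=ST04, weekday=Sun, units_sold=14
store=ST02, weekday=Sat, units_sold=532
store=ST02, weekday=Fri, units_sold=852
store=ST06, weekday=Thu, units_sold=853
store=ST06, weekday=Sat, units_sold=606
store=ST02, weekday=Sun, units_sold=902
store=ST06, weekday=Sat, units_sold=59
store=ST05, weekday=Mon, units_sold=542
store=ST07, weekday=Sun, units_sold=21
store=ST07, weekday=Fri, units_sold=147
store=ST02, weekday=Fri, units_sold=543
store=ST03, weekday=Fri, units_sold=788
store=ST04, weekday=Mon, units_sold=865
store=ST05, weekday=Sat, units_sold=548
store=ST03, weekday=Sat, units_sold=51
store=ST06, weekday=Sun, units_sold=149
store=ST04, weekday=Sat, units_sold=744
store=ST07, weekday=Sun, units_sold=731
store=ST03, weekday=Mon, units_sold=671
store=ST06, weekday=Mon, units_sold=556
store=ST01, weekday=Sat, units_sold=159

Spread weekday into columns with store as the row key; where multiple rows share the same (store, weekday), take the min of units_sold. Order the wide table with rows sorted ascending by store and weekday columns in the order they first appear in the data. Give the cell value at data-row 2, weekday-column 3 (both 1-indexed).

104

With rows sorted ascending by store, row 2 is store=ST02. weekday columns in first-appearance order: Sun, Thu, Mon, Fri, Sat; column 3 is Mon.
Long rows with store=ST02, weekday=Mon: min(104, 856) = 104.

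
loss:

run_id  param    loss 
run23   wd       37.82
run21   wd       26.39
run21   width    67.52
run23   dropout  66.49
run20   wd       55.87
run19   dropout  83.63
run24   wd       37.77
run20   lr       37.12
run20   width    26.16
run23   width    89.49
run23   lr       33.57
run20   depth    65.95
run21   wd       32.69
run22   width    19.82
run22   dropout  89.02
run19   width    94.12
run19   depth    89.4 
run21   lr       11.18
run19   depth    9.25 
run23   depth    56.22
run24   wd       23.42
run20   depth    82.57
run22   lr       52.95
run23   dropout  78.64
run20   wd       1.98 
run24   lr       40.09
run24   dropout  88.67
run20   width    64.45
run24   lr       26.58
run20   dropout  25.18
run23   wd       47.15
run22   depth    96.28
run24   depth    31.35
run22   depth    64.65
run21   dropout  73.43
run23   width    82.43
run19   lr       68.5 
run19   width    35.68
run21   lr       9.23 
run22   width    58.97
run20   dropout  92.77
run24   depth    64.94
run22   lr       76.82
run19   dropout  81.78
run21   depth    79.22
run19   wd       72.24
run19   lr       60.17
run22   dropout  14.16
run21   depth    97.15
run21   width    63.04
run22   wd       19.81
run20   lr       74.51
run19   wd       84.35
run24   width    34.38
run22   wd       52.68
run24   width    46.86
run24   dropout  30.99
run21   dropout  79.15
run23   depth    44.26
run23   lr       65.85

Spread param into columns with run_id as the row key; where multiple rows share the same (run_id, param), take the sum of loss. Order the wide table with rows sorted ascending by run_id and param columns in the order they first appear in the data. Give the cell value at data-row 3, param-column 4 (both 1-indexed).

With rows sorted ascending by run_id, row 3 is run_id=run21. param columns in first-appearance order: wd, width, dropout, lr, depth; column 4 is lr.
Long rows with run_id=run21, param=lr: 11.18 + 9.23 = 20.41.

20.41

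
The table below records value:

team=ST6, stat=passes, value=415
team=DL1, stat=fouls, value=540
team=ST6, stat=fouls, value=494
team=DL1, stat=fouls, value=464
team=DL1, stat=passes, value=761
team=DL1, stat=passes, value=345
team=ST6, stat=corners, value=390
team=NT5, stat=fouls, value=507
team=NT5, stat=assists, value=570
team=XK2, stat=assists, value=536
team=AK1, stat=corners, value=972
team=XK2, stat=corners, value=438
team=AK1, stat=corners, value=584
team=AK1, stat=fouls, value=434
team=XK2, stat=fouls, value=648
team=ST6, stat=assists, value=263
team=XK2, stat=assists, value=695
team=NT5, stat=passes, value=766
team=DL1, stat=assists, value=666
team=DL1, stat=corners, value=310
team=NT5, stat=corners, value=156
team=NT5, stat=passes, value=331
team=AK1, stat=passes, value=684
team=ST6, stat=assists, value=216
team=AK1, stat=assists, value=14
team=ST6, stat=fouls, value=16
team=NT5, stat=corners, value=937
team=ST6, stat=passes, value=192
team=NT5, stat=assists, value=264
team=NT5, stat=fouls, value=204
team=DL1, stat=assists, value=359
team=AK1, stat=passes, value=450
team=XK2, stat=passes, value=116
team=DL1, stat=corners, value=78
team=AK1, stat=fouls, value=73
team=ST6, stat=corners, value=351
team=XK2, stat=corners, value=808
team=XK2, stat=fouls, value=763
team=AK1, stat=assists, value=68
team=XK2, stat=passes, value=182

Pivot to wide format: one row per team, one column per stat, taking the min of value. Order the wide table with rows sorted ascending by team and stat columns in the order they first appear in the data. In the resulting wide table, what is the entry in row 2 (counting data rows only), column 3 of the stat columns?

With rows sorted ascending by team, row 2 is team=DL1. stat columns in first-appearance order: passes, fouls, corners, assists; column 3 is corners.
Long rows with team=DL1, stat=corners: min(310, 78) = 78.

78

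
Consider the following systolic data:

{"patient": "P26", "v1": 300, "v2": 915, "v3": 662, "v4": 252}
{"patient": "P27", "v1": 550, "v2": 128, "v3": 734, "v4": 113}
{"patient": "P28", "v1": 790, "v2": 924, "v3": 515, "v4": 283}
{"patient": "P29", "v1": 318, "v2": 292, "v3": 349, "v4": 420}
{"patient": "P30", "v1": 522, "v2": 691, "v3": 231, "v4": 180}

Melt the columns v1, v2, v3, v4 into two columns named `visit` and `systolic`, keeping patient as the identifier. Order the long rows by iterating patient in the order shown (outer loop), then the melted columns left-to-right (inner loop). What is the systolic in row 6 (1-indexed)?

128

20 rows total (5 × 4). Row 6: index ⌊(6-1)/4⌋ = 1 into patient → P27; (6-1) mod 4 = 1 into the melted columns → v2.
So row 6 is (P27, v2, 128); systolic = 128.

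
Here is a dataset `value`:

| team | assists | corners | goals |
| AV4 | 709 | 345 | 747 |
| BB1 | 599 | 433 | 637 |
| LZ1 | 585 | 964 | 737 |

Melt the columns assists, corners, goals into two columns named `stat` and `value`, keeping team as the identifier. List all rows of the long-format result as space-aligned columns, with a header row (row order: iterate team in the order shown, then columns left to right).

team  stat     value
AV4   assists  709  
AV4   corners  345  
AV4   goals    747  
BB1   assists  599  
BB1   corners  433  
BB1   goals    637  
LZ1   assists  585  
LZ1   corners  964  
LZ1   goals    737  

Each (team, column) pair becomes one row: 3 × 3 = 9 rows.
For example, (AV4, assists) → value=709.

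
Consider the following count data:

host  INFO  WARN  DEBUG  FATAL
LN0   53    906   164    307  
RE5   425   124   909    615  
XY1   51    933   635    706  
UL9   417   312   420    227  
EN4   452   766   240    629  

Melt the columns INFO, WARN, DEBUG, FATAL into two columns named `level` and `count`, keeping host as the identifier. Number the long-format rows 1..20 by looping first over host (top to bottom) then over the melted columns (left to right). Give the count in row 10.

933

20 rows total (5 × 4). Row 10: index ⌊(10-1)/4⌋ = 2 into host → XY1; (10-1) mod 4 = 1 into the melted columns → WARN.
So row 10 is (XY1, WARN, 933); count = 933.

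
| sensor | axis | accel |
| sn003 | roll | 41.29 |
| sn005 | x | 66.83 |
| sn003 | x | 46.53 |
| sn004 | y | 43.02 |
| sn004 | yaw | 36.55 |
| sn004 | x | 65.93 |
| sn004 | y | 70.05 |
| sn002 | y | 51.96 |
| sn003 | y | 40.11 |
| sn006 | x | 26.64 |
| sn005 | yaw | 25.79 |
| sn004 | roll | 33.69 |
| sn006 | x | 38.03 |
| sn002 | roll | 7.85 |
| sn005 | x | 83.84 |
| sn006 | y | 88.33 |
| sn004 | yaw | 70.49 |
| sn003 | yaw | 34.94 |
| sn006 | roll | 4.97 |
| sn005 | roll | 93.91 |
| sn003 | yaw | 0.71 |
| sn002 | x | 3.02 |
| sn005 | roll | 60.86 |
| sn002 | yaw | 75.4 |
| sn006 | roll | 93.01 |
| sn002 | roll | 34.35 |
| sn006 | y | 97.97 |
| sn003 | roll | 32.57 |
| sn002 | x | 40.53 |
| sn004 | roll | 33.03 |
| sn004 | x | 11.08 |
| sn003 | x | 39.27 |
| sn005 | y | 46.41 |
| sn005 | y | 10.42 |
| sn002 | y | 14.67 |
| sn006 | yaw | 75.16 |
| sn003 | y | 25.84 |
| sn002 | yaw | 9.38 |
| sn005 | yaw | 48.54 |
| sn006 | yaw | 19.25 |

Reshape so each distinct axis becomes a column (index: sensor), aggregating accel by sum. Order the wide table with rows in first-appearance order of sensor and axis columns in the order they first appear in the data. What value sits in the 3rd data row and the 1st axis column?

With rows in first-appearance order of sensor, row 3 is sensor=sn004. axis columns in first-appearance order: roll, x, y, yaw; column 1 is roll.
Long rows with sensor=sn004, axis=roll: 33.69 + 33.03 = 66.72.

66.72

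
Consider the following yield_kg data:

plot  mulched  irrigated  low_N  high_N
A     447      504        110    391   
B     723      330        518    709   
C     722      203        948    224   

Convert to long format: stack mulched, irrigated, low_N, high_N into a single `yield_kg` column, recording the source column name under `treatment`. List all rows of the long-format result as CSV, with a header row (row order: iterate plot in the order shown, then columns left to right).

Each (plot, column) pair becomes one row: 3 × 4 = 12 rows.
For example, (A, mulched) → yield_kg=447.

plot,treatment,yield_kg
A,mulched,447
A,irrigated,504
A,low_N,110
A,high_N,391
B,mulched,723
B,irrigated,330
B,low_N,518
B,high_N,709
C,mulched,722
C,irrigated,203
C,low_N,948
C,high_N,224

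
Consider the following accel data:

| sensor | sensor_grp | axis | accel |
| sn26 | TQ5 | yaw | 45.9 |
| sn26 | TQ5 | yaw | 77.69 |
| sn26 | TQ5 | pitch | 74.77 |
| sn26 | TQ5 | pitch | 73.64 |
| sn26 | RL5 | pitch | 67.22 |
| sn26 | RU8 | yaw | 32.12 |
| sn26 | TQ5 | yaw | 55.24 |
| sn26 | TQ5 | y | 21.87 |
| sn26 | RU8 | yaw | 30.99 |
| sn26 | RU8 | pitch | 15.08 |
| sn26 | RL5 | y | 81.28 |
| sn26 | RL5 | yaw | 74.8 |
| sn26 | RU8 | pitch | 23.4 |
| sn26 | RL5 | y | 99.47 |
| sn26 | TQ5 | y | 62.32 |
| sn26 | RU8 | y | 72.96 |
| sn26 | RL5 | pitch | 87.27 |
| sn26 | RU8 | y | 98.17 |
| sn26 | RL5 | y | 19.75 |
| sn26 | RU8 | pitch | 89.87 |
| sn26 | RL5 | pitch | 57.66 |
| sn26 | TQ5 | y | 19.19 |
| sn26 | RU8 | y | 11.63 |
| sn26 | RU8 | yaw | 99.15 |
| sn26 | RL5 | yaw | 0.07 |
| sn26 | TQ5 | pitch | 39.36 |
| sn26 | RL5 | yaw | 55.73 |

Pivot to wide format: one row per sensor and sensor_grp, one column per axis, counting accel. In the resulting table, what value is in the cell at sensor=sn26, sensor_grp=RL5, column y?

Rows with sensor=sn26, sensor_grp=RL5 and axis=y: accel values are 81.28, 99.47, 19.75.
3 rows match — count = 3.

3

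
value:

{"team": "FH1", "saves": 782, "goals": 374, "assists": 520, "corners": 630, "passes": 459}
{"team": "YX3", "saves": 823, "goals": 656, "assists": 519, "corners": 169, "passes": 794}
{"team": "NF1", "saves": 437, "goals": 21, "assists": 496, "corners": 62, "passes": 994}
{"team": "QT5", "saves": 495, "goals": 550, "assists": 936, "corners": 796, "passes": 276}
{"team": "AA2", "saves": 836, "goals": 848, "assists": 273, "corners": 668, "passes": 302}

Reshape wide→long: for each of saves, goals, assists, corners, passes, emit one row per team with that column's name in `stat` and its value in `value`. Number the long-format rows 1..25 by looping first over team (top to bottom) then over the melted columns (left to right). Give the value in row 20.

25 rows total (5 × 5). Row 20: index ⌊(20-1)/5⌋ = 3 into team → QT5; (20-1) mod 5 = 4 into the melted columns → passes.
So row 20 is (QT5, passes, 276); value = 276.

276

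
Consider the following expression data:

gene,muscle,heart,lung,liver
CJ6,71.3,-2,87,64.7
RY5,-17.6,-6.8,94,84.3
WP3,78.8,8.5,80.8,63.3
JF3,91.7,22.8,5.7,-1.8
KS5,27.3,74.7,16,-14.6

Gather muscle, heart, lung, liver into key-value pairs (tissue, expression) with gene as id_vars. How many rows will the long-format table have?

20

5 gene values × 4 melted columns = 20 rows.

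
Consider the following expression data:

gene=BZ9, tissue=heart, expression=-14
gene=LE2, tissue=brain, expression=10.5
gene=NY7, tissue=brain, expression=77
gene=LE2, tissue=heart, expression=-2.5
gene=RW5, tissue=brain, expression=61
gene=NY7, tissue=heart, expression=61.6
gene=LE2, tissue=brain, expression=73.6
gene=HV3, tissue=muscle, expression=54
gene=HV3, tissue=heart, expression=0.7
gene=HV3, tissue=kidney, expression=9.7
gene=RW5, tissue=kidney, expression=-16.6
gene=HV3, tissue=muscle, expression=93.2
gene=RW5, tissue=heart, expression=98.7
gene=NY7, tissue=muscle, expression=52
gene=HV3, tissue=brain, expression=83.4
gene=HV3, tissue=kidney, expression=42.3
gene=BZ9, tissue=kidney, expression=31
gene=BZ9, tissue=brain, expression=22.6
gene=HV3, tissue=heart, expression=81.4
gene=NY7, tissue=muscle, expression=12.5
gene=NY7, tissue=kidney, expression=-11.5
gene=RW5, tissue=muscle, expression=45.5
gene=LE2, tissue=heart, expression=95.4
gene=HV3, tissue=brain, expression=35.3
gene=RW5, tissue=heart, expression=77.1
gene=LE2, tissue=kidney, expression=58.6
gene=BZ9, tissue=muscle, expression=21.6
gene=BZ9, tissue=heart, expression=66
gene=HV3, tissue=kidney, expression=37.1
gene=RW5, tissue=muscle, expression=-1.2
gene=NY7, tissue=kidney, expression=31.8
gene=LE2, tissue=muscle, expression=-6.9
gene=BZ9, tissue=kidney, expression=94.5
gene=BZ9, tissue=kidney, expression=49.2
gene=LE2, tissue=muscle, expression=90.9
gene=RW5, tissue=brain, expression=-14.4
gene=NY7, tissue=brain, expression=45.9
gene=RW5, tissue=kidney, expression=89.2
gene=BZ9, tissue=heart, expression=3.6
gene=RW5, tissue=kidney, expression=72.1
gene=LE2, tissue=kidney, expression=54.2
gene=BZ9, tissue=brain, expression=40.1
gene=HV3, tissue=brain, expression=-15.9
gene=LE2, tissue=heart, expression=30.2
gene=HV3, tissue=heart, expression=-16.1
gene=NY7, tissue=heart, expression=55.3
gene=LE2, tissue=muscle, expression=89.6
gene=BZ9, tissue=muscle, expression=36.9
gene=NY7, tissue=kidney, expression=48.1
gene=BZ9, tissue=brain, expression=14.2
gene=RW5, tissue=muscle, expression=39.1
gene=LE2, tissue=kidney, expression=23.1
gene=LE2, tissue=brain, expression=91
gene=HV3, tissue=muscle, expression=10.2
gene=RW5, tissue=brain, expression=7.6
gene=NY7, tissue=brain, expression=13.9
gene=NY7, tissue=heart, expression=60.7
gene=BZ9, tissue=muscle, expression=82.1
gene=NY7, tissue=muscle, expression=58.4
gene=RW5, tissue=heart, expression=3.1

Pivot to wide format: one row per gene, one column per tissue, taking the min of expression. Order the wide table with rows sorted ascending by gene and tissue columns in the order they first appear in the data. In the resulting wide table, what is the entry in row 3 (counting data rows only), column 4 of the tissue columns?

With rows sorted ascending by gene, row 3 is gene=LE2. tissue columns in first-appearance order: heart, brain, muscle, kidney; column 4 is kidney.
Long rows with gene=LE2, tissue=kidney: min(58.6, 54.2, 23.1) = 23.1.

23.1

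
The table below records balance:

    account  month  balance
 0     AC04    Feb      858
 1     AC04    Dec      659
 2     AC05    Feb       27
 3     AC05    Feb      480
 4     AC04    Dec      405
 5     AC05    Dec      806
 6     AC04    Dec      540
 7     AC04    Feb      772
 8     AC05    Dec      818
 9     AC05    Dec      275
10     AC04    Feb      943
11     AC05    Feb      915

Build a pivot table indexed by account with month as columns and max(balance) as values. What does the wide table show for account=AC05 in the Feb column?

915

Rows with account=AC05 and month=Feb: balance values are 27, 480, 915.
max(27, 480, 915) = 915.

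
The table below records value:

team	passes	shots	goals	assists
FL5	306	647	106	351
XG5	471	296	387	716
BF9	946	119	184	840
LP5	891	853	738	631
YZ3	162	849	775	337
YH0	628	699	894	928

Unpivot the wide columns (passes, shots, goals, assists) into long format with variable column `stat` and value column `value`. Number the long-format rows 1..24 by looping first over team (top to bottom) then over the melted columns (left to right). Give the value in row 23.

24 rows total (6 × 4). Row 23: index ⌊(23-1)/4⌋ = 5 into team → YH0; (23-1) mod 4 = 2 into the melted columns → goals.
So row 23 is (YH0, goals, 894); value = 894.

894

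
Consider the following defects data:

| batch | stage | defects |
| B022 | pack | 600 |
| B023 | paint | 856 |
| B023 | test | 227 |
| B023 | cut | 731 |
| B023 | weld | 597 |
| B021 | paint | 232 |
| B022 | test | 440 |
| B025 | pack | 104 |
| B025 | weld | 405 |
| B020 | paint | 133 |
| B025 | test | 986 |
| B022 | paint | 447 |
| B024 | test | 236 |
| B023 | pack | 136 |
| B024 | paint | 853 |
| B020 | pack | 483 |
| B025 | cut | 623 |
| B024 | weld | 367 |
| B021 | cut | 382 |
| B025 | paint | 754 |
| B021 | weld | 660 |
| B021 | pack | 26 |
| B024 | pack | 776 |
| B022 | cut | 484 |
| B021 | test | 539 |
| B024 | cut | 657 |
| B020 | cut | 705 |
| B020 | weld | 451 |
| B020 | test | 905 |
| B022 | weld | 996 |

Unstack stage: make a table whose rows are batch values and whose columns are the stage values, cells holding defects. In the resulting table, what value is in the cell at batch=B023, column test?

227

Wide layout: rows indexed by batch, columns are the 5 distinct stage values (pack, paint, test, cut, weld).
Cell (batch=B023, stage=test) draws from the long row where batch=B023 and stage=test, which has defects=227.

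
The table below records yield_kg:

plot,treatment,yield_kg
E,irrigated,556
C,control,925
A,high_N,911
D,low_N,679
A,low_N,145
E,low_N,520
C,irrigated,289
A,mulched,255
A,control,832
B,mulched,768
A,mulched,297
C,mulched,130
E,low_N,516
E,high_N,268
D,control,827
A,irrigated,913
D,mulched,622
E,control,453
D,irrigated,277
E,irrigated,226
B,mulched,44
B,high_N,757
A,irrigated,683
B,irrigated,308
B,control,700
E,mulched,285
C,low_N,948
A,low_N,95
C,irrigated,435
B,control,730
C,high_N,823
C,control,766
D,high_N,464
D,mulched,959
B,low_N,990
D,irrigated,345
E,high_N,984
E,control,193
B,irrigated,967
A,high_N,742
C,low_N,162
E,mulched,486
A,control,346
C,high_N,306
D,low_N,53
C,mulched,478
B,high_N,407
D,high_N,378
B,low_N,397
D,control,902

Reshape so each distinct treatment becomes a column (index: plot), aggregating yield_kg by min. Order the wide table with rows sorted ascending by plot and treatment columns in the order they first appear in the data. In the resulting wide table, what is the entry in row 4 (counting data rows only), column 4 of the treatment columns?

With rows sorted ascending by plot, row 4 is plot=D. treatment columns in first-appearance order: irrigated, control, high_N, low_N, mulched; column 4 is low_N.
Long rows with plot=D, treatment=low_N: min(679, 53) = 53.

53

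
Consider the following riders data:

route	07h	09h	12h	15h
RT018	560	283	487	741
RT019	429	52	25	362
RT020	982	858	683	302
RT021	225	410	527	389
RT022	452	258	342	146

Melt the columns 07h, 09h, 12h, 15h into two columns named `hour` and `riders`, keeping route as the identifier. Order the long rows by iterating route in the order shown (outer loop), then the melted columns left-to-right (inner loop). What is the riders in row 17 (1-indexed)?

452

20 rows total (5 × 4). Row 17: index ⌊(17-1)/4⌋ = 4 into route → RT022; (17-1) mod 4 = 0 into the melted columns → 07h.
So row 17 is (RT022, 07h, 452); riders = 452.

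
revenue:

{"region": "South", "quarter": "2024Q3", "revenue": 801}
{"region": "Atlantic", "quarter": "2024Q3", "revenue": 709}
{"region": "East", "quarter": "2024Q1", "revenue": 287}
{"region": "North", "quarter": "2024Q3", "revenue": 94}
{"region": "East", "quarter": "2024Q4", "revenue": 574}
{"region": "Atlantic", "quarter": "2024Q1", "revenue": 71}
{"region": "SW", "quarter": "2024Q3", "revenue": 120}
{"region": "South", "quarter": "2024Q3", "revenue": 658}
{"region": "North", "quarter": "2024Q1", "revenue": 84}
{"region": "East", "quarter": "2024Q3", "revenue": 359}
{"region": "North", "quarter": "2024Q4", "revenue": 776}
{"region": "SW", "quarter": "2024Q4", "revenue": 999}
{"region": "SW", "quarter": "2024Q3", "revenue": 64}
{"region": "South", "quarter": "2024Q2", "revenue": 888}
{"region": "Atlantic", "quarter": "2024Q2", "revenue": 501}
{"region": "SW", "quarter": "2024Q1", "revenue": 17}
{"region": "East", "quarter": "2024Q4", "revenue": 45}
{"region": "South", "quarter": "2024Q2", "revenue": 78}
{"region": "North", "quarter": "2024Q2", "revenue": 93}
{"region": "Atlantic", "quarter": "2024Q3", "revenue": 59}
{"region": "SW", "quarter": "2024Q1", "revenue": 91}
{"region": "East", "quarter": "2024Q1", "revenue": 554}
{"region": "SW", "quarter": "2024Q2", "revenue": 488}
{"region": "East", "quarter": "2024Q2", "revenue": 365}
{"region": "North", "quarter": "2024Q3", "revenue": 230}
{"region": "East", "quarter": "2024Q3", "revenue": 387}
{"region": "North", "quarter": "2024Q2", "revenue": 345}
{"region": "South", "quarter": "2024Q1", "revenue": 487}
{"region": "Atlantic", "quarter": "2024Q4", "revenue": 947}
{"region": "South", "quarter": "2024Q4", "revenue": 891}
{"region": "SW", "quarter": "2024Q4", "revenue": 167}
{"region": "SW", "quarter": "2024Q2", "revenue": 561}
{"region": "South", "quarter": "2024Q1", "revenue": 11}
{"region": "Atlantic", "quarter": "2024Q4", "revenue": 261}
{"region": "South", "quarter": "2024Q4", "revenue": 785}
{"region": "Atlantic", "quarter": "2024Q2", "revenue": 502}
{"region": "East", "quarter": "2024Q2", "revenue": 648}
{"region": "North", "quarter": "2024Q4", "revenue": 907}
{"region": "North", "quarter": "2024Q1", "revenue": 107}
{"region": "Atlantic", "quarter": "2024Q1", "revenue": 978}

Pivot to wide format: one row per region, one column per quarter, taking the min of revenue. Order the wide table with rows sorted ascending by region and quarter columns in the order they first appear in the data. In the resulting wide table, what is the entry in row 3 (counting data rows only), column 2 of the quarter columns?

84

With rows sorted ascending by region, row 3 is region=North. quarter columns in first-appearance order: 2024Q3, 2024Q1, 2024Q4, 2024Q2; column 2 is 2024Q1.
Long rows with region=North, quarter=2024Q1: min(84, 107) = 84.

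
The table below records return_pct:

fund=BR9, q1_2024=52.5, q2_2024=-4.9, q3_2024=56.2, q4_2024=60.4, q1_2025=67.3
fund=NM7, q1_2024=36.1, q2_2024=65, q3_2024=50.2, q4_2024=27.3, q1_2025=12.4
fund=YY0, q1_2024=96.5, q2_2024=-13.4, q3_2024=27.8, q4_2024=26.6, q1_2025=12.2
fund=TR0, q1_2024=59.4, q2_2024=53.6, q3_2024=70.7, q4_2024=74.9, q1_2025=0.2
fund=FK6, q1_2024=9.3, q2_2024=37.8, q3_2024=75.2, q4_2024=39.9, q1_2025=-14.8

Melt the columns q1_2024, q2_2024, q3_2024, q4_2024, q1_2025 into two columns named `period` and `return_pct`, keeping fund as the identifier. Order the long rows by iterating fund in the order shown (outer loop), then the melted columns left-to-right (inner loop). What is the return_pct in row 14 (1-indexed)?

26.6

25 rows total (5 × 5). Row 14: index ⌊(14-1)/5⌋ = 2 into fund → YY0; (14-1) mod 5 = 3 into the melted columns → q4_2024.
So row 14 is (YY0, q4_2024, 26.6); return_pct = 26.6.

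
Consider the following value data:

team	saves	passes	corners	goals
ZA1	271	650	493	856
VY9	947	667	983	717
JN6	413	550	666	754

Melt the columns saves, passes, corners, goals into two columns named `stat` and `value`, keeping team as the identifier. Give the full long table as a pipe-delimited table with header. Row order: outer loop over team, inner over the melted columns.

| team | stat | value |
| ZA1 | saves | 271 |
| ZA1 | passes | 650 |
| ZA1 | corners | 493 |
| ZA1 | goals | 856 |
| VY9 | saves | 947 |
| VY9 | passes | 667 |
| VY9 | corners | 983 |
| VY9 | goals | 717 |
| JN6 | saves | 413 |
| JN6 | passes | 550 |
| JN6 | corners | 666 |
| JN6 | goals | 754 |

Each (team, column) pair becomes one row: 3 × 4 = 12 rows.
For example, (ZA1, saves) → value=271.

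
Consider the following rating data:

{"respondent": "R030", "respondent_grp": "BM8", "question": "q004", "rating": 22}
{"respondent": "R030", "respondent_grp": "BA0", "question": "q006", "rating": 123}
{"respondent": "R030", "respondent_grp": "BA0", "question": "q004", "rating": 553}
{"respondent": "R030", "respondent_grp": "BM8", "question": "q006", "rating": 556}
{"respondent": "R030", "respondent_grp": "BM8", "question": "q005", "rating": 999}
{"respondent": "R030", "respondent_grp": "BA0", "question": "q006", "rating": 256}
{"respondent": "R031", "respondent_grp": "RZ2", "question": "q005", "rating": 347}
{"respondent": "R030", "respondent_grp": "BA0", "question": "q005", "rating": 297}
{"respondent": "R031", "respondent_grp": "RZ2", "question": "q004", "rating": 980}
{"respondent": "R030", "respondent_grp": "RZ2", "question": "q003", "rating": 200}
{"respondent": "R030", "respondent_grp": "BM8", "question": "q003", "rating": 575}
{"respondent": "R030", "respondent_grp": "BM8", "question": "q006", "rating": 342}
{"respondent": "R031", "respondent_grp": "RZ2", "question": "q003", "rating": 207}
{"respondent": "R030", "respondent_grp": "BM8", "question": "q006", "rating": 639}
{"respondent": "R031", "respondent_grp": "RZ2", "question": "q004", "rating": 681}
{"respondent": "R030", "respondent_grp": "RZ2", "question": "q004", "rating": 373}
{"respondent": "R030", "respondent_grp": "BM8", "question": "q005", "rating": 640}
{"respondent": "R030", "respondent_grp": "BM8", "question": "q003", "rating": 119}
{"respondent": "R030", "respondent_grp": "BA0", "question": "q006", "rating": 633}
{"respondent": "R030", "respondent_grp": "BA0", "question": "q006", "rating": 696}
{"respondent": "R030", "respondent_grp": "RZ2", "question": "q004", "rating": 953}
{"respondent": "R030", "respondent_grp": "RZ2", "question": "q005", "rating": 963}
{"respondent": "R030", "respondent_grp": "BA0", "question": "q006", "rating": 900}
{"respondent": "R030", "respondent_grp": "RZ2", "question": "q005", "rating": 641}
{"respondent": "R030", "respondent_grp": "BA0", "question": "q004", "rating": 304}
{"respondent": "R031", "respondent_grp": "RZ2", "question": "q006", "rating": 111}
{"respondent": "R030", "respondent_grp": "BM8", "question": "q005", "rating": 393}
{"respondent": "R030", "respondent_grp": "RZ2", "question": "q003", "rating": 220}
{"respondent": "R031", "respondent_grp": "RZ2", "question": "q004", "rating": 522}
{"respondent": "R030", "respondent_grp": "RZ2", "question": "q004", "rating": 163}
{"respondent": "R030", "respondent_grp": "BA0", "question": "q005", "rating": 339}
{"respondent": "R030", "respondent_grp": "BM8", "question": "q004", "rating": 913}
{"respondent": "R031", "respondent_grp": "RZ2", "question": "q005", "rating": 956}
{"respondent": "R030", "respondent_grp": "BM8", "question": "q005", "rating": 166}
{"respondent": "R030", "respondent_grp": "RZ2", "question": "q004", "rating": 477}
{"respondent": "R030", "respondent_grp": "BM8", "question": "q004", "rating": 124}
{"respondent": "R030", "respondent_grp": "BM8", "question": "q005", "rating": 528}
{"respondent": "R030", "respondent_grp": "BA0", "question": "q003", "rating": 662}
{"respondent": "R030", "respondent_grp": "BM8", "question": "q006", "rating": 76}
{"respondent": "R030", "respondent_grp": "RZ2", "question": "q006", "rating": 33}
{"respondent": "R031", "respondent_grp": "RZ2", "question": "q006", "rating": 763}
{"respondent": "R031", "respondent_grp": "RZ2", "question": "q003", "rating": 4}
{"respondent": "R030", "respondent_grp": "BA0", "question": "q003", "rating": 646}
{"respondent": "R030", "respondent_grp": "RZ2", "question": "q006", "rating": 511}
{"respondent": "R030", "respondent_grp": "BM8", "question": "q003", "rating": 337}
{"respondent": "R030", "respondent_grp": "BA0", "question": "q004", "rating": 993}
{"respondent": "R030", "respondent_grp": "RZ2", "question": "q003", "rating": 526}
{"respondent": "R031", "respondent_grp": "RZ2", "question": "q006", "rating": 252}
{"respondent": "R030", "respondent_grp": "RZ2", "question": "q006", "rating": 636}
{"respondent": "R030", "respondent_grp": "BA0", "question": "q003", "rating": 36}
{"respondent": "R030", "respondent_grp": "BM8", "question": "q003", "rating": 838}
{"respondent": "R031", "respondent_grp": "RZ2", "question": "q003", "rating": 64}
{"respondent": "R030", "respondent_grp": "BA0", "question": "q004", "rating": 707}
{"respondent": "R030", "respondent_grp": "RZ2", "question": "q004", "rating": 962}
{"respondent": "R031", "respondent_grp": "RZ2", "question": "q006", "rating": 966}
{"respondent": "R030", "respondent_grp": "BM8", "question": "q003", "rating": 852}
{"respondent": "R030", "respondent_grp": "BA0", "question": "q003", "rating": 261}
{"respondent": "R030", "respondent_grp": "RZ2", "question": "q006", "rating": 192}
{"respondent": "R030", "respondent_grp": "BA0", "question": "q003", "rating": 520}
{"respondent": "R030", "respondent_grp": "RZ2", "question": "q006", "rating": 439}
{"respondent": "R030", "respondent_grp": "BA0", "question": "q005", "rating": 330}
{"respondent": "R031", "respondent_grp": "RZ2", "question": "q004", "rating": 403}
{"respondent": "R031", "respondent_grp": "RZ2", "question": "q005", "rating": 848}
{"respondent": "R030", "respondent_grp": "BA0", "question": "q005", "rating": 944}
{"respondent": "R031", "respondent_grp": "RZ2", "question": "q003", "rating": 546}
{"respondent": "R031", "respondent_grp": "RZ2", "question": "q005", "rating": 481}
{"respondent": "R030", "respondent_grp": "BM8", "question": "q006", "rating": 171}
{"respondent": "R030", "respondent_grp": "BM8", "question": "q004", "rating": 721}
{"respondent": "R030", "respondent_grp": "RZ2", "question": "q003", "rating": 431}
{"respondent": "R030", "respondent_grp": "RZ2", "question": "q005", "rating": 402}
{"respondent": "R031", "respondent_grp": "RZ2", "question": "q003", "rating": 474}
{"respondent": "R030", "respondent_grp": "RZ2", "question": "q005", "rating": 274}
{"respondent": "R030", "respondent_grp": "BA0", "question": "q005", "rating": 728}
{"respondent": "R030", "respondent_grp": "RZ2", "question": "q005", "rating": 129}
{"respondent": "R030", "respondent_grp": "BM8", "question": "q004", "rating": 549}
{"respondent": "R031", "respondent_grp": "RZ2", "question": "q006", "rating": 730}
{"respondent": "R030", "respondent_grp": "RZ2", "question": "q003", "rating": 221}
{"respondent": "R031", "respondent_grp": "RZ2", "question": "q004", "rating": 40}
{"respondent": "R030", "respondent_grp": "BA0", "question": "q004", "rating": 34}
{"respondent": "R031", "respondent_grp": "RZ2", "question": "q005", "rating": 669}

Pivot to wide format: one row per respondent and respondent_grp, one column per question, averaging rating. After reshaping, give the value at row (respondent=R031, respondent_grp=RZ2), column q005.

Rows with respondent=R031, respondent_grp=RZ2 and question=q005: rating values are 347, 956, 848, 481, 669.
(347 + 956 + 848 + 481 + 669) / 5 = 660.20.

660.20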